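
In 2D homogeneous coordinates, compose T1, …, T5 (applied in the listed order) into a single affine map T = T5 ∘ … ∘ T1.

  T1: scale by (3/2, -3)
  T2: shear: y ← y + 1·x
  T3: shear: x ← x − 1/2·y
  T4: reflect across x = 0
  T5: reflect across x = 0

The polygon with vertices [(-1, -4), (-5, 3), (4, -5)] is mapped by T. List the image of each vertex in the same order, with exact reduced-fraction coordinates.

image vertices: (-27/4, 21/2), (3/4, -33/2), (-9/2, 21)

T1 scale by (3/2, -3): (-1, -4) → (-3/2, 12); (-5, 3) → (-15/2, -9); (4, -5) → (6, 15)
T2 shear: y ← y + 1·x: (-3/2, 12) → (-3/2, 21/2); (-15/2, -9) → (-15/2, -33/2); (6, 15) → (6, 21)
T3 shear: x ← x − 1/2·y: (-3/2, 21/2) → (-27/4, 21/2); (-15/2, -33/2) → (3/4, -33/2); (6, 21) → (-9/2, 21)
T4 reflect across x = 0: (-27/4, 21/2) → (27/4, 21/2); (3/4, -33/2) → (-3/4, -33/2); (-9/2, 21) → (9/2, 21)
T5 reflect across x = 0: (27/4, 21/2) → (-27/4, 21/2); (-3/4, -33/2) → (3/4, -33/2); (9/2, 21) → (-9/2, 21)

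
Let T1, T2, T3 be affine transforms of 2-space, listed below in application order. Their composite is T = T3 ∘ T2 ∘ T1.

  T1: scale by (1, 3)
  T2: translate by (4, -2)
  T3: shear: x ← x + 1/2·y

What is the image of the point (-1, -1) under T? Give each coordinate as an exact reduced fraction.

T1 scale by (1, 3): (-1, -1) → (-1, -3)
T2 translate by (4, -2): (-1, -3) → (3, -5)
T3 shear: x ← x + 1/2·y: (3, -5) → (1/2, -5)

T(p) = (1/2, -5)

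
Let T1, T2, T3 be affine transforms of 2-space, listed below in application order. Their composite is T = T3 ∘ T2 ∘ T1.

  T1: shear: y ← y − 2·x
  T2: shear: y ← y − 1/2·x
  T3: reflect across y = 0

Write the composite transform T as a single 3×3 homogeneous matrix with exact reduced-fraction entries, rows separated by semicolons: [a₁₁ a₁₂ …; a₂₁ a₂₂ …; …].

T1 = [1 0 0; -2 1 0; 0 0 1]
T2·T1 = [1 0 0; -5/2 1 0; 0 0 1]
T3·…·T1 = [1 0 0; 5/2 -1 0; 0 0 1]

T = [1 0 0; 5/2 -1 0; 0 0 1]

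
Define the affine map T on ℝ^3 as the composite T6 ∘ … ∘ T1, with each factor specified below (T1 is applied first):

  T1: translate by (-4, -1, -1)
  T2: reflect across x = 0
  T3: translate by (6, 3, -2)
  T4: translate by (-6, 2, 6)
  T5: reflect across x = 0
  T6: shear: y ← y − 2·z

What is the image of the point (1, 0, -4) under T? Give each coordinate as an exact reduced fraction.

T1 translate by (-4, -1, -1): (1, 0, -4) → (-3, -1, -5)
T2 reflect across x = 0: (-3, -1, -5) → (3, -1, -5)
T3 translate by (6, 3, -2): (3, -1, -5) → (9, 2, -7)
T4 translate by (-6, 2, 6): (9, 2, -7) → (3, 4, -1)
T5 reflect across x = 0: (3, 4, -1) → (-3, 4, -1)
T6 shear: y ← y − 2·z: (-3, 4, -1) → (-3, 6, -1)

T(p) = (-3, 6, -1)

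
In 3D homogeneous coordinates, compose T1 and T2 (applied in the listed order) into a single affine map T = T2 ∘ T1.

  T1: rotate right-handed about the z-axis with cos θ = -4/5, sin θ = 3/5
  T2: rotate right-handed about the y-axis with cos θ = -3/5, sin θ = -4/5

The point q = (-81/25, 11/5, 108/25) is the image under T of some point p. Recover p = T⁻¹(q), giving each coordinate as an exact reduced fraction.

T1 = [-4/5 -3/5 0 0; 3/5 -4/5 0 0; 0 0 1 0; 0 0 0 1]
T2·T1 = [12/25 9/25 -4/5 0; 3/5 -4/5 0 0; -16/25 -12/25 -3/5 0; 0 0 0 1]
det M = 1; M⁻¹ = [12/25 3/5 -16/25 0; 9/25 -4/5 -12/25 0; -4/5 0 -3/5 0; 0 0 0 1]
M⁻¹ · (-81/25, 11/5, 108/25)ᵀ = (-3, -5, 0)ᵀ

p = (-3, -5, 0)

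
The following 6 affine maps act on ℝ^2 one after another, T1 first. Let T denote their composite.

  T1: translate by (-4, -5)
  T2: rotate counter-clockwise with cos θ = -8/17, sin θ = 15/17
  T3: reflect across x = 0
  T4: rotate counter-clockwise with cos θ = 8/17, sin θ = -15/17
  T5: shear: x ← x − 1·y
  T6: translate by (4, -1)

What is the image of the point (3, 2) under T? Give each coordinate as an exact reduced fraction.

T(p) = (0, 2)

T1 translate by (-4, -5): (3, 2) → (-1, -3)
T2 rotate counter-clockwise with cos θ = -8/17, sin θ = 15/17: (-1, -3) → (53/17, 9/17)
T3 reflect across x = 0: (53/17, 9/17) → (-53/17, 9/17)
T4 rotate counter-clockwise with cos θ = 8/17, sin θ = -15/17: (-53/17, 9/17) → (-1, 3)
T5 shear: x ← x − 1·y: (-1, 3) → (-4, 3)
T6 translate by (4, -1): (-4, 3) → (0, 2)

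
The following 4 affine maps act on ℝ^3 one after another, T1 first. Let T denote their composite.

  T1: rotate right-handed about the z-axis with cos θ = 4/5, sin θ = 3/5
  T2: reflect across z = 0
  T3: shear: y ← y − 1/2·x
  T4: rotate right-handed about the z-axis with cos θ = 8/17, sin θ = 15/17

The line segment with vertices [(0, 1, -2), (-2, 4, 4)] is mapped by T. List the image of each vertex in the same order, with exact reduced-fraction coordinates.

image vertices: (-213/170, -1/85, 2), (-92/17, -28/17, -4)

T1 rotate right-handed about the z-axis with cos θ = 4/5, sin θ = 3/5: (0, 1, -2) → (-3/5, 4/5, -2); (-2, 4, 4) → (-4, 2, 4)
T2 reflect across z = 0: (-3/5, 4/5, -2) → (-3/5, 4/5, 2); (-4, 2, 4) → (-4, 2, -4)
T3 shear: y ← y − 1/2·x: (-3/5, 4/5, 2) → (-3/5, 11/10, 2); (-4, 2, -4) → (-4, 4, -4)
T4 rotate right-handed about the z-axis with cos θ = 8/17, sin θ = 15/17: (-3/5, 11/10, 2) → (-213/170, -1/85, 2); (-4, 4, -4) → (-92/17, -28/17, -4)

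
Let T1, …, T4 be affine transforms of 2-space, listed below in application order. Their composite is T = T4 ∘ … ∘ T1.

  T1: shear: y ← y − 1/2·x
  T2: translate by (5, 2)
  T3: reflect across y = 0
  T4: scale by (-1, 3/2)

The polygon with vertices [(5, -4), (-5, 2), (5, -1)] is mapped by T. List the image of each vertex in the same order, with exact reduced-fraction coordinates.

image vertices: (-10, 27/4), (0, -39/4), (-10, 9/4)

T1 shear: y ← y − 1/2·x: (5, -4) → (5, -13/2); (-5, 2) → (-5, 9/2); (5, -1) → (5, -7/2)
T2 translate by (5, 2): (5, -13/2) → (10, -9/2); (-5, 9/2) → (0, 13/2); (5, -7/2) → (10, -3/2)
T3 reflect across y = 0: (10, -9/2) → (10, 9/2); (0, 13/2) → (0, -13/2); (10, -3/2) → (10, 3/2)
T4 scale by (-1, 3/2): (10, 9/2) → (-10, 27/4); (0, -13/2) → (0, -39/4); (10, 3/2) → (-10, 9/4)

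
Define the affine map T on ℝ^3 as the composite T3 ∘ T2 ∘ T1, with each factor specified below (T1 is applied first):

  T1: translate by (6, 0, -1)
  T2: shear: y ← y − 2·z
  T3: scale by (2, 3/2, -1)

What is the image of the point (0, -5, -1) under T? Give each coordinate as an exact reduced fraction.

T(p) = (12, -3/2, 2)

T1 translate by (6, 0, -1): (0, -5, -1) → (6, -5, -2)
T2 shear: y ← y − 2·z: (6, -5, -2) → (6, -1, -2)
T3 scale by (2, 3/2, -1): (6, -1, -2) → (12, -3/2, 2)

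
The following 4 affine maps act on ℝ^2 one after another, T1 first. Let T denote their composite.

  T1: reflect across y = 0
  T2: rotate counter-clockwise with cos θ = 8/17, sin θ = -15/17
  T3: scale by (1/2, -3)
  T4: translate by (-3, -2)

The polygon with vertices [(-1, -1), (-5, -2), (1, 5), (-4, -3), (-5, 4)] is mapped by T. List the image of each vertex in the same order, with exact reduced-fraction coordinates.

image vertices: (-95/34, -103/17), (-56/17, -307/17), (-169/34, 131/17), (-89/34, -286/17), (-101/17, -163/17)

T1 reflect across y = 0: (-1, -1) → (-1, 1); (-5, -2) → (-5, 2); (1, 5) → (1, -5); (-4, -3) → (-4, 3); (-5, 4) → (-5, -4)
T2 rotate counter-clockwise with cos θ = 8/17, sin θ = -15/17: (-1, 1) → (7/17, 23/17); (-5, 2) → (-10/17, 91/17); (1, -5) → (-67/17, -55/17); (-4, 3) → (13/17, 84/17); (-5, -4) → (-100/17, 43/17)
T3 scale by (1/2, -3): (7/17, 23/17) → (7/34, -69/17); (-10/17, 91/17) → (-5/17, -273/17); (-67/17, -55/17) → (-67/34, 165/17); (13/17, 84/17) → (13/34, -252/17); (-100/17, 43/17) → (-50/17, -129/17)
T4 translate by (-3, -2): (7/34, -69/17) → (-95/34, -103/17); (-5/17, -273/17) → (-56/17, -307/17); (-67/34, 165/17) → (-169/34, 131/17); (13/34, -252/17) → (-89/34, -286/17); (-50/17, -129/17) → (-101/17, -163/17)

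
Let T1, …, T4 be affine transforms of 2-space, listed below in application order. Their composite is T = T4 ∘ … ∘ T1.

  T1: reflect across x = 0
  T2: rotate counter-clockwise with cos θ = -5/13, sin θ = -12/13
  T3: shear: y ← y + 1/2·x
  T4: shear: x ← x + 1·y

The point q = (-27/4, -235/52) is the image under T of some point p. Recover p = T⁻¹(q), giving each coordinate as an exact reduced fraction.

T1 = [-1 0 0; 0 1 0; 0 0 1]
T2·T1 = [5/13 12/13 0; 12/13 -5/13 0; 0 0 1]
T3·…·T1 = [5/13 12/13 0; 29/26 1/13 0; 0 0 1]
T4·…·T1 = [3/2 1 0; 29/26 1/13 0; 0 0 1]
det M = -1; M⁻¹ = [-1/13 1 0; 29/26 -3/2 0; 0 0 1]
M⁻¹ · (-27/4, -235/52)ᵀ = (-4, -3/4)ᵀ

p = (-4, -3/4)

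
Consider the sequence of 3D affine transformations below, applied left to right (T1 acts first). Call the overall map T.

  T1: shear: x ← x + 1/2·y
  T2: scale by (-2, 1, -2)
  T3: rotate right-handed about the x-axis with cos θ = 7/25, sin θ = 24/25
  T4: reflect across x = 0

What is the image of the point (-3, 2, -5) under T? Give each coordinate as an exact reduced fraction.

T1 shear: x ← x + 1/2·y: (-3, 2, -5) → (-2, 2, -5)
T2 scale by (-2, 1, -2): (-2, 2, -5) → (4, 2, 10)
T3 rotate right-handed about the x-axis with cos θ = 7/25, sin θ = 24/25: (4, 2, 10) → (4, -226/25, 118/25)
T4 reflect across x = 0: (4, -226/25, 118/25) → (-4, -226/25, 118/25)

T(p) = (-4, -226/25, 118/25)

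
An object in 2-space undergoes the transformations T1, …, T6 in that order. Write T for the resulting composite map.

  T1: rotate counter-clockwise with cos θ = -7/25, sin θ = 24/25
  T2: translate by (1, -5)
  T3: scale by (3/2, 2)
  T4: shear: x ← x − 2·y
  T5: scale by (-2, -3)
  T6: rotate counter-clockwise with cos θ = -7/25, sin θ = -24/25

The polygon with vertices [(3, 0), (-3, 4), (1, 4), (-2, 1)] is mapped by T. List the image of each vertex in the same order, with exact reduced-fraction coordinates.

T1 rotate counter-clockwise with cos θ = -7/25, sin θ = 24/25: (3, 0) → (-21/25, 72/25); (-3, 4) → (-3, -4); (1, 4) → (-103/25, -4/25); (-2, 1) → (-2/5, -11/5)
T2 translate by (1, -5): (-21/25, 72/25) → (4/25, -53/25); (-3, -4) → (-2, -9); (-103/25, -4/25) → (-78/25, -129/25); (-2/5, -11/5) → (3/5, -36/5)
T3 scale by (3/2, 2): (4/25, -53/25) → (6/25, -106/25); (-2, -9) → (-3, -18); (-78/25, -129/25) → (-117/25, -258/25); (3/5, -36/5) → (9/10, -72/5)
T4 shear: x ← x − 2·y: (6/25, -106/25) → (218/25, -106/25); (-3, -18) → (33, -18); (-117/25, -258/25) → (399/25, -258/25); (9/10, -72/5) → (297/10, -72/5)
T5 scale by (-2, -3): (218/25, -106/25) → (-436/25, 318/25); (33, -18) → (-66, 54); (399/25, -258/25) → (-798/25, 774/25); (297/10, -72/5) → (-297/5, 216/5)
T6 rotate counter-clockwise with cos θ = -7/25, sin θ = -24/25: (-436/25, 318/25) → (10684/625, 8238/625); (-66, 54) → (1758/25, 1206/25); (-798/25, 774/25) → (24162/625, 13734/625); (-297/5, 216/5) → (7263/125, 5616/125)

image vertices: (10684/625, 8238/625), (1758/25, 1206/25), (24162/625, 13734/625), (7263/125, 5616/125)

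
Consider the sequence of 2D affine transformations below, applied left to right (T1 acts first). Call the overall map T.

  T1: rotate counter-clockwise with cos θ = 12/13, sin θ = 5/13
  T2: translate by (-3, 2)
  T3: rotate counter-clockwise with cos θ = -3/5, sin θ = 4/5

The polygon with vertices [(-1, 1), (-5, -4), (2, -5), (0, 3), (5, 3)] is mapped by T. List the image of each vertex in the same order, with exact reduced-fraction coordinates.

image vertices: (36/65, -323/65), (85/13, -35/13), (66/65, 112/65), (-86/65, -402/65), (-366/65, -237/65)

T1 rotate counter-clockwise with cos θ = 12/13, sin θ = 5/13: (-1, 1) → (-17/13, 7/13); (-5, -4) → (-40/13, -73/13); (2, -5) → (49/13, -50/13); (0, 3) → (-15/13, 36/13); (5, 3) → (45/13, 61/13)
T2 translate by (-3, 2): (-17/13, 7/13) → (-56/13, 33/13); (-40/13, -73/13) → (-79/13, -47/13); (49/13, -50/13) → (10/13, -24/13); (-15/13, 36/13) → (-54/13, 62/13); (45/13, 61/13) → (6/13, 87/13)
T3 rotate counter-clockwise with cos θ = -3/5, sin θ = 4/5: (-56/13, 33/13) → (36/65, -323/65); (-79/13, -47/13) → (85/13, -35/13); (10/13, -24/13) → (66/65, 112/65); (-54/13, 62/13) → (-86/65, -402/65); (6/13, 87/13) → (-366/65, -237/65)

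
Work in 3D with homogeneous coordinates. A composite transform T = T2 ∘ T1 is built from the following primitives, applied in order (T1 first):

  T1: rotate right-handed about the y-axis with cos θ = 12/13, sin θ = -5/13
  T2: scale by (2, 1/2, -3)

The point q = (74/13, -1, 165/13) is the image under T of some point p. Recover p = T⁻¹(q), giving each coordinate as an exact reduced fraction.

p = (1, -2, -5)

T1 = [12/13 0 -5/13 0; 0 1 0 0; 5/13 0 12/13 0; 0 0 0 1]
T2·T1 = [24/13 0 -10/13 0; 0 1/2 0 0; -15/13 0 -36/13 0; 0 0 0 1]
det M = -3; M⁻¹ = [6/13 0 -5/39 0; 0 2 0 0; -5/26 0 -4/13 0; 0 0 0 1]
M⁻¹ · (74/13, -1, 165/13)ᵀ = (1, -2, -5)ᵀ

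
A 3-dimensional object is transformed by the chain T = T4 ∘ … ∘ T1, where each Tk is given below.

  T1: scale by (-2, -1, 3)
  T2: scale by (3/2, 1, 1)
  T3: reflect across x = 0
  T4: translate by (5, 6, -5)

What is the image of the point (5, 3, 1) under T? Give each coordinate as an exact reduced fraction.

T(p) = (20, 3, -2)

T1 scale by (-2, -1, 3): (5, 3, 1) → (-10, -3, 3)
T2 scale by (3/2, 1, 1): (-10, -3, 3) → (-15, -3, 3)
T3 reflect across x = 0: (-15, -3, 3) → (15, -3, 3)
T4 translate by (5, 6, -5): (15, -3, 3) → (20, 3, -2)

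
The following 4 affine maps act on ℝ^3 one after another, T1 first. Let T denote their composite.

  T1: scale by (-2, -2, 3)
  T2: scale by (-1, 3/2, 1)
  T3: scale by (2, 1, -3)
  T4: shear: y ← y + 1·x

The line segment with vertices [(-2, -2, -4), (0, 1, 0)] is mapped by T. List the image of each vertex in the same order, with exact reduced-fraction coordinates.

image vertices: (-8, -2, 36), (0, -3, 0)

T1 scale by (-2, -2, 3): (-2, -2, -4) → (4, 4, -12); (0, 1, 0) → (0, -2, 0)
T2 scale by (-1, 3/2, 1): (4, 4, -12) → (-4, 6, -12); (0, -2, 0) → (0, -3, 0)
T3 scale by (2, 1, -3): (-4, 6, -12) → (-8, 6, 36); (0, -3, 0) → (0, -3, 0)
T4 shear: y ← y + 1·x: (-8, 6, 36) → (-8, -2, 36); (0, -3, 0) → (0, -3, 0)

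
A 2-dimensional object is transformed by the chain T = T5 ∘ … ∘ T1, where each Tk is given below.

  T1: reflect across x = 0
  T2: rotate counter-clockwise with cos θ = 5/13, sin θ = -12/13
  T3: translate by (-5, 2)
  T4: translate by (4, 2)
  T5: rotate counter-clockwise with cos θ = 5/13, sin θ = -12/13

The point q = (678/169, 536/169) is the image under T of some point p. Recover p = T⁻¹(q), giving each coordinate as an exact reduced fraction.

p = (1, 0)

T1 = [-1 0 0; 0 1 0; 0 0 1]
T2·T1 = [-5/13 12/13 0; 12/13 5/13 0; 0 0 1]
T3·…·T1 = [-5/13 12/13 -5; 12/13 5/13 2; 0 0 1]
T4·…·T1 = [-5/13 12/13 -1; 12/13 5/13 4; 0 0 1]
T5·…·T1 = [119/169 120/169 43/13; 120/169 -119/169 32/13; 0 0 1]
det M = -1; M⁻¹ = [119/169 120/169 -53/13; 120/169 -119/169 -8/13; 0 0 1]
M⁻¹ · (678/169, 536/169)ᵀ = (1, 0)ᵀ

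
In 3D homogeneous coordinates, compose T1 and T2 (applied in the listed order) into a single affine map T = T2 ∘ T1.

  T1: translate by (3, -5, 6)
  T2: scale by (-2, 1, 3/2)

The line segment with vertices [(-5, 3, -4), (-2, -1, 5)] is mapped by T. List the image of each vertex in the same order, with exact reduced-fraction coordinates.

T1 translate by (3, -5, 6): (-5, 3, -4) → (-2, -2, 2); (-2, -1, 5) → (1, -6, 11)
T2 scale by (-2, 1, 3/2): (-2, -2, 2) → (4, -2, 3); (1, -6, 11) → (-2, -6, 33/2)

image vertices: (4, -2, 3), (-2, -6, 33/2)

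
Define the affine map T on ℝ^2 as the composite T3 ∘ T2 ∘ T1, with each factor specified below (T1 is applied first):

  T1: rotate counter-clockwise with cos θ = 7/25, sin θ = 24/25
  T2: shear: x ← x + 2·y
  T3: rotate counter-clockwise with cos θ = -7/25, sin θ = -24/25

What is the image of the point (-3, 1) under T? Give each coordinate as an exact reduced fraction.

T(p) = (-67/125, 931/125)

T1 rotate counter-clockwise with cos θ = 7/25, sin θ = 24/25: (-3, 1) → (-9/5, -13/5)
T2 shear: x ← x + 2·y: (-9/5, -13/5) → (-7, -13/5)
T3 rotate counter-clockwise with cos θ = -7/25, sin θ = -24/25: (-7, -13/5) → (-67/125, 931/125)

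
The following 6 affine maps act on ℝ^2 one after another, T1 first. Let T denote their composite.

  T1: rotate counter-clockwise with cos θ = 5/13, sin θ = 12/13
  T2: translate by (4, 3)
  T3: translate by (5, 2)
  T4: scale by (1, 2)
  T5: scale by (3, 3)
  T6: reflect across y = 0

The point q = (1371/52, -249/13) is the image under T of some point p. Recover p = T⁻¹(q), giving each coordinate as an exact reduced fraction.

p = (-7/4, -1/2)

T1 = [5/13 -12/13 0; 12/13 5/13 0; 0 0 1]
T2·T1 = [5/13 -12/13 4; 12/13 5/13 3; 0 0 1]
T3·…·T1 = [5/13 -12/13 9; 12/13 5/13 5; 0 0 1]
T4·…·T1 = [5/13 -12/13 9; 24/13 10/13 10; 0 0 1]
T5·…·T1 = [15/13 -36/13 27; 72/13 30/13 30; 0 0 1]
T6·…·T1 = [15/13 -36/13 27; -72/13 -30/13 -30; 0 0 1]
det M = -18; M⁻¹ = [5/39 -2/13 -105/13; -4/13 -5/78 83/13; 0 0 1]
M⁻¹ · (1371/52, -249/13)ᵀ = (-7/4, -1/2)ᵀ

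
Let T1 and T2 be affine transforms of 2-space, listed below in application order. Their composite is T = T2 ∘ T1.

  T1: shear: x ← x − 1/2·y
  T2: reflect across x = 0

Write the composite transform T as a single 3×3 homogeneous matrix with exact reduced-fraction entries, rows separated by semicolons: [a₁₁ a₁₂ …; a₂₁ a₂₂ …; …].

T = [-1 1/2 0; 0 1 0; 0 0 1]

T1 = [1 -1/2 0; 0 1 0; 0 0 1]
T2·T1 = [-1 1/2 0; 0 1 0; 0 0 1]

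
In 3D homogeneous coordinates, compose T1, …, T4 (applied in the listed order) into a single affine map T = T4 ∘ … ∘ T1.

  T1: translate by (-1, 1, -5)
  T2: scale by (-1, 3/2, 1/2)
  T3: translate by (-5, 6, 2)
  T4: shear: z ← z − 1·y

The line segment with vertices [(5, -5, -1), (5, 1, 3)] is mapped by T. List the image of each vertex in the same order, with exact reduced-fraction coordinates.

image vertices: (-9, 0, -1), (-9, 9, -8)

T1 translate by (-1, 1, -5): (5, -5, -1) → (4, -4, -6); (5, 1, 3) → (4, 2, -2)
T2 scale by (-1, 3/2, 1/2): (4, -4, -6) → (-4, -6, -3); (4, 2, -2) → (-4, 3, -1)
T3 translate by (-5, 6, 2): (-4, -6, -3) → (-9, 0, -1); (-4, 3, -1) → (-9, 9, 1)
T4 shear: z ← z − 1·y: (-9, 0, -1) → (-9, 0, -1); (-9, 9, 1) → (-9, 9, -8)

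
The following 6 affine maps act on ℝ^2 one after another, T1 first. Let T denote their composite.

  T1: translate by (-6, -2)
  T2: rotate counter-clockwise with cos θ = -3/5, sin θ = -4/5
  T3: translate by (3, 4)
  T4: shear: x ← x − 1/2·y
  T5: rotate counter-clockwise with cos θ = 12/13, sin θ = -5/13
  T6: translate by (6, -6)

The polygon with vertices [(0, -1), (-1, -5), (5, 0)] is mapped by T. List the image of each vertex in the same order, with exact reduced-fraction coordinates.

T1 translate by (-6, -2): (0, -1) → (-6, -3); (-1, -5) → (-7, -7); (5, 0) → (-1, -2)
T2 rotate counter-clockwise with cos θ = -3/5, sin θ = -4/5: (-6, -3) → (6/5, 33/5); (-7, -7) → (-7/5, 49/5); (-1, -2) → (-1, 2)
T3 translate by (3, 4): (6/5, 33/5) → (21/5, 53/5); (-7/5, 49/5) → (8/5, 69/5); (-1, 2) → (2, 6)
T4 shear: x ← x − 1/2·y: (21/5, 53/5) → (-11/10, 53/5); (8/5, 69/5) → (-53/10, 69/5); (2, 6) → (-1, 6)
T5 rotate counter-clockwise with cos θ = 12/13, sin θ = -5/13: (-11/10, 53/5) → (199/65, 1327/130); (-53/10, 69/5) → (27/65, 1921/130); (-1, 6) → (18/13, 77/13)
T6 translate by (6, -6): (199/65, 1327/130) → (589/65, 547/130); (27/65, 1921/130) → (417/65, 1141/130); (18/13, 77/13) → (96/13, -1/13)

image vertices: (589/65, 547/130), (417/65, 1141/130), (96/13, -1/13)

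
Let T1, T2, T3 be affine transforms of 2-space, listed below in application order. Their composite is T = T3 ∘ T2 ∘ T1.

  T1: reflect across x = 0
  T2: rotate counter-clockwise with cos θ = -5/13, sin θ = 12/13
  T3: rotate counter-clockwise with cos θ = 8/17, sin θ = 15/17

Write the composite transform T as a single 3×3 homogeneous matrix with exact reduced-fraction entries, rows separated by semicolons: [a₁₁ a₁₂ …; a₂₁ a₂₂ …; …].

T1 = [-1 0 0; 0 1 0; 0 0 1]
T2·T1 = [5/13 -12/13 0; -12/13 -5/13 0; 0 0 1]
T3·…·T1 = [220/221 -21/221 0; -21/221 -220/221 0; 0 0 1]

T = [220/221 -21/221 0; -21/221 -220/221 0; 0 0 1]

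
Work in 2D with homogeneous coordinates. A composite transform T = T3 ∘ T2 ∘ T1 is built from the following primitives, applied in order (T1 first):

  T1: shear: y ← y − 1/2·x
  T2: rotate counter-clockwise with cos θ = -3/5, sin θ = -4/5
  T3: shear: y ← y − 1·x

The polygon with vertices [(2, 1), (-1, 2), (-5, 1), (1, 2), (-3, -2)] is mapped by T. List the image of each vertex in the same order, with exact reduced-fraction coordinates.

T1 shear: y ← y − 1/2·x: (2, 1) → (2, 0); (-1, 2) → (-1, 5/2); (-5, 1) → (-5, 7/2); (1, 2) → (1, 3/2); (-3, -2) → (-3, -1/2)
T2 rotate counter-clockwise with cos θ = -3/5, sin θ = -4/5: (2, 0) → (-6/5, -8/5); (-1, 5/2) → (13/5, -7/10); (-5, 7/2) → (29/5, 19/10); (1, 3/2) → (3/5, -17/10); (-3, -1/2) → (7/5, 27/10)
T3 shear: y ← y − 1·x: (-6/5, -8/5) → (-6/5, -2/5); (13/5, -7/10) → (13/5, -33/10); (29/5, 19/10) → (29/5, -39/10); (3/5, -17/10) → (3/5, -23/10); (7/5, 27/10) → (7/5, 13/10)

image vertices: (-6/5, -2/5), (13/5, -33/10), (29/5, -39/10), (3/5, -23/10), (7/5, 13/10)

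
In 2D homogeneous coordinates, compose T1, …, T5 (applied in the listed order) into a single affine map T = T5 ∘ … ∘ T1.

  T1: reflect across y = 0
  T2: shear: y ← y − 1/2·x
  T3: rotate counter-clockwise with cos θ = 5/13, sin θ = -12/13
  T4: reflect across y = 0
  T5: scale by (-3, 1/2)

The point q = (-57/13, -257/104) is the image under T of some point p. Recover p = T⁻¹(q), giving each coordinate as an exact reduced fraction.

T1 = [1 0 0; 0 -1 0; 0 0 1]
T2·T1 = [1 0 0; -1/2 -1 0; 0 0 1]
T3·…·T1 = [-1/13 -12/13 0; -29/26 -5/13 0; 0 0 1]
T4·…·T1 = [-1/13 -12/13 0; 29/26 5/13 0; 0 0 1]
T5·…·T1 = [3/13 36/13 0; 29/52 5/26 0; 0 0 1]
det M = -3/2; M⁻¹ = [-5/39 24/13 0; 29/78 -2/13 0; 0 0 1]
M⁻¹ · (-57/13, -257/104)ᵀ = (-4, -5/4)ᵀ

p = (-4, -5/4)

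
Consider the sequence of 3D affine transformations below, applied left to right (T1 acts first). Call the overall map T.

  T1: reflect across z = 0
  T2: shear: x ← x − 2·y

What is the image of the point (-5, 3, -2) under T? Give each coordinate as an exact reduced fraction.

T1 reflect across z = 0: (-5, 3, -2) → (-5, 3, 2)
T2 shear: x ← x − 2·y: (-5, 3, 2) → (-11, 3, 2)

T(p) = (-11, 3, 2)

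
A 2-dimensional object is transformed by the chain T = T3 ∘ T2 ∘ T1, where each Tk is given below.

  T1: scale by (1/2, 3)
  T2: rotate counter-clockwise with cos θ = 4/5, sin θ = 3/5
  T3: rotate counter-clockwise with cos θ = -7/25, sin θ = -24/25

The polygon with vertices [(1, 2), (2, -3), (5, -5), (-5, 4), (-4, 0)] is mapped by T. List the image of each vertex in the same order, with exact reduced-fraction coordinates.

T1 scale by (1/2, 3): (1, 2) → (1/2, 6); (2, -3) → (1, -9); (5, -5) → (5/2, -15); (-5, 4) → (-5/2, 12); (-4, 0) → (-2, 0)
T2 rotate counter-clockwise with cos θ = 4/5, sin θ = 3/5: (1/2, 6) → (-16/5, 51/10); (1, -9) → (31/5, -33/5); (5/2, -15) → (11, -21/2); (-5/2, 12) → (-46/5, 81/10); (-2, 0) → (-8/5, -6/5)
T3 rotate counter-clockwise with cos θ = -7/25, sin θ = -24/25: (-16/5, 51/10) → (724/125, 411/250); (31/5, -33/5) → (-1009/125, -513/125); (11, -21/2) → (-329/25, -381/50); (-46/5, 81/10) → (1294/125, 1641/250); (-8/5, -6/5) → (-88/125, 234/125)

image vertices: (724/125, 411/250), (-1009/125, -513/125), (-329/25, -381/50), (1294/125, 1641/250), (-88/125, 234/125)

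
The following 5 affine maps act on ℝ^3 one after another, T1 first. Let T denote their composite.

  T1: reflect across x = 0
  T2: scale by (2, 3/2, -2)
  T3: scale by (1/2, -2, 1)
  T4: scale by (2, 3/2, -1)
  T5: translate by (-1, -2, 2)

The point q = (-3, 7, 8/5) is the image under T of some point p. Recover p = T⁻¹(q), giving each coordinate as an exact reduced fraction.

p = (1, -2, -1/5)

T1 = [-1 0 0 0; 0 1 0 0; 0 0 1 0; 0 0 0 1]
T2·T1 = [-2 0 0 0; 0 3/2 0 0; 0 0 -2 0; 0 0 0 1]
T3·…·T1 = [-1 0 0 0; 0 -3 0 0; 0 0 -2 0; 0 0 0 1]
T4·…·T1 = [-2 0 0 0; 0 -9/2 0 0; 0 0 2 0; 0 0 0 1]
T5·…·T1 = [-2 0 0 -1; 0 -9/2 0 -2; 0 0 2 2; 0 0 0 1]
det M = 18; M⁻¹ = [-1/2 0 0 -1/2; 0 -2/9 0 -4/9; 0 0 1/2 -1; 0 0 0 1]
M⁻¹ · (-3, 7, 8/5)ᵀ = (1, -2, -1/5)ᵀ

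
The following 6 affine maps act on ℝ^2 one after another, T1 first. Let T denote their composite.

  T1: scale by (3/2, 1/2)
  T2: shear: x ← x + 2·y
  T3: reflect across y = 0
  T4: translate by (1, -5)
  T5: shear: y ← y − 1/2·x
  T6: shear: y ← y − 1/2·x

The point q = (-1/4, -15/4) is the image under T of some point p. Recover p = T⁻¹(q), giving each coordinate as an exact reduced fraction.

p = (1/2, -2)

T1 = [3/2 0 0; 0 1/2 0; 0 0 1]
T2·T1 = [3/2 1 0; 0 1/2 0; 0 0 1]
T3·…·T1 = [3/2 1 0; 0 -1/2 0; 0 0 1]
T4·…·T1 = [3/2 1 1; 0 -1/2 -5; 0 0 1]
T5·…·T1 = [3/2 1 1; -3/4 -1 -11/2; 0 0 1]
T6·…·T1 = [3/2 1 1; -3/2 -3/2 -6; 0 0 1]
det M = -3/4; M⁻¹ = [2 4/3 6; -2 -2 -10; 0 0 1]
M⁻¹ · (-1/4, -15/4)ᵀ = (1/2, -2)ᵀ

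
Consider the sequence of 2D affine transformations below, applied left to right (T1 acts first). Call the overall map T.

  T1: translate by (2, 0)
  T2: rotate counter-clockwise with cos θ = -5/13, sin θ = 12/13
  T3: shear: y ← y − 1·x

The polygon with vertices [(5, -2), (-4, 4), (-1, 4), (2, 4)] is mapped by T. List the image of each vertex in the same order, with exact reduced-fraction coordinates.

T1 translate by (2, 0): (5, -2) → (7, -2); (-4, 4) → (-2, 4); (-1, 4) → (1, 4); (2, 4) → (4, 4)
T2 rotate counter-clockwise with cos θ = -5/13, sin θ = 12/13: (7, -2) → (-11/13, 94/13); (-2, 4) → (-38/13, -44/13); (1, 4) → (-53/13, -8/13); (4, 4) → (-68/13, 28/13)
T3 shear: y ← y − 1·x: (-11/13, 94/13) → (-11/13, 105/13); (-38/13, -44/13) → (-38/13, -6/13); (-53/13, -8/13) → (-53/13, 45/13); (-68/13, 28/13) → (-68/13, 96/13)

image vertices: (-11/13, 105/13), (-38/13, -6/13), (-53/13, 45/13), (-68/13, 96/13)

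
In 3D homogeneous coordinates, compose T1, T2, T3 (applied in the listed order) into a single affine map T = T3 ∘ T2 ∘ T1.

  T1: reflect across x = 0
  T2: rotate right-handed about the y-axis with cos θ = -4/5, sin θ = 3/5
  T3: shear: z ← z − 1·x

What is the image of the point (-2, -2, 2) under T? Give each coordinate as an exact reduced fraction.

T(p) = (-2/5, -2, -12/5)

T1 reflect across x = 0: (-2, -2, 2) → (2, -2, 2)
T2 rotate right-handed about the y-axis with cos θ = -4/5, sin θ = 3/5: (2, -2, 2) → (-2/5, -2, -14/5)
T3 shear: z ← z − 1·x: (-2/5, -2, -14/5) → (-2/5, -2, -12/5)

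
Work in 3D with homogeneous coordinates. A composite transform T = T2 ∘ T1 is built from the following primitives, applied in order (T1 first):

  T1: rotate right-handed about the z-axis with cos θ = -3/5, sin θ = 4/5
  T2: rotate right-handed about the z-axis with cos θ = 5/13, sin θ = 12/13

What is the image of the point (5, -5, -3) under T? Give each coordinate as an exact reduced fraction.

T1 rotate right-handed about the z-axis with cos θ = -3/5, sin θ = 4/5: (5, -5, -3) → (1, 7, -3)
T2 rotate right-handed about the z-axis with cos θ = 5/13, sin θ = 12/13: (1, 7, -3) → (-79/13, 47/13, -3)

T(p) = (-79/13, 47/13, -3)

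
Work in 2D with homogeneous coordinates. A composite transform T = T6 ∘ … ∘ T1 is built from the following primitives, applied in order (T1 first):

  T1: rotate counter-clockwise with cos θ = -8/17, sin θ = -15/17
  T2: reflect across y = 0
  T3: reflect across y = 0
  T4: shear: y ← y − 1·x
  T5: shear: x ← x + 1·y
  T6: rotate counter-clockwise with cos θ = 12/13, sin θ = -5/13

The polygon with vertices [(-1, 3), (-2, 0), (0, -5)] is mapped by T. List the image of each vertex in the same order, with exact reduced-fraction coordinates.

T1 rotate counter-clockwise with cos θ = -8/17, sin θ = -15/17: (-1, 3) → (53/17, -9/17); (-2, 0) → (16/17, 30/17); (0, -5) → (-75/17, 40/17)
T2 reflect across y = 0: (53/17, -9/17) → (53/17, 9/17); (16/17, 30/17) → (16/17, -30/17); (-75/17, 40/17) → (-75/17, -40/17)
T3 reflect across y = 0: (53/17, 9/17) → (53/17, -9/17); (16/17, -30/17) → (16/17, 30/17); (-75/17, -40/17) → (-75/17, 40/17)
T4 shear: y ← y − 1·x: (53/17, -9/17) → (53/17, -62/17); (16/17, 30/17) → (16/17, 14/17); (-75/17, 40/17) → (-75/17, 115/17)
T5 shear: x ← x + 1·y: (53/17, -62/17) → (-9/17, -62/17); (16/17, 14/17) → (30/17, 14/17); (-75/17, 115/17) → (40/17, 115/17)
T6 rotate counter-clockwise with cos θ = 12/13, sin θ = -5/13: (-9/17, -62/17) → (-418/221, -699/221); (30/17, 14/17) → (430/221, 18/221); (40/17, 115/17) → (1055/221, 1180/221)

image vertices: (-418/221, -699/221), (430/221, 18/221), (1055/221, 1180/221)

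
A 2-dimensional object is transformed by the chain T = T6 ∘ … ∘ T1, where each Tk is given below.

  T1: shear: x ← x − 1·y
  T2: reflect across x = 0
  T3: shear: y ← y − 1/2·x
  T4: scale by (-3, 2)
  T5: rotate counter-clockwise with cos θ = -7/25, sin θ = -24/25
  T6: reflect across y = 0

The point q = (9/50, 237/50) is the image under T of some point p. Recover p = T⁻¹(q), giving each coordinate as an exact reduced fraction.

T1 = [1 -1 0; 0 1 0; 0 0 1]
T2·T1 = [-1 1 0; 0 1 0; 0 0 1]
T3·…·T1 = [-1 1 0; 1/2 1/2 0; 0 0 1]
T4·…·T1 = [3 -3 0; 1 1 0; 0 0 1]
T5·…·T1 = [3/25 9/5 0; -79/25 13/5 0; 0 0 1]
T6·…·T1 = [3/25 9/5 0; 79/25 -13/5 0; 0 0 1]
det M = -6; M⁻¹ = [13/30 3/10 0; 79/150 -1/50 0; 0 0 1]
M⁻¹ · (9/50, 237/50)ᵀ = (3/2, 0)ᵀ

p = (3/2, 0)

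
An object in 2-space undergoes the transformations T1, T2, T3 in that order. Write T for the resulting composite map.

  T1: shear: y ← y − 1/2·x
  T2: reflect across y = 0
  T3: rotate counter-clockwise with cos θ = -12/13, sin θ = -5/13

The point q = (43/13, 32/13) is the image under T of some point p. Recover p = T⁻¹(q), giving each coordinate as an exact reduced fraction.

T1 = [1 0 0; -1/2 1 0; 0 0 1]
T2·T1 = [1 0 0; 1/2 -1 0; 0 0 1]
T3·…·T1 = [-19/26 -5/13 0; -11/13 12/13 0; 0 0 1]
det M = -1; M⁻¹ = [-12/13 -5/13 0; -11/13 19/26 0; 0 0 1]
M⁻¹ · (43/13, 32/13)ᵀ = (-4, -1)ᵀ

p = (-4, -1)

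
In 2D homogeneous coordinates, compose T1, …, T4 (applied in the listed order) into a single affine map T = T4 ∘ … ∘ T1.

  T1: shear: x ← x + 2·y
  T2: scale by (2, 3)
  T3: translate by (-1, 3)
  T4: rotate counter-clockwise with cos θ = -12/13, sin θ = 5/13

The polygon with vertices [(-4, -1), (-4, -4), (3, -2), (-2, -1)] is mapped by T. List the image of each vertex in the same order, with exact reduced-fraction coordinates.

image vertices: (12, -5), (345/13, -17/13), (51/13, 21/13), (108/13, -45/13)

T1 shear: x ← x + 2·y: (-4, -1) → (-6, -1); (-4, -4) → (-12, -4); (3, -2) → (-1, -2); (-2, -1) → (-4, -1)
T2 scale by (2, 3): (-6, -1) → (-12, -3); (-12, -4) → (-24, -12); (-1, -2) → (-2, -6); (-4, -1) → (-8, -3)
T3 translate by (-1, 3): (-12, -3) → (-13, 0); (-24, -12) → (-25, -9); (-2, -6) → (-3, -3); (-8, -3) → (-9, 0)
T4 rotate counter-clockwise with cos θ = -12/13, sin θ = 5/13: (-13, 0) → (12, -5); (-25, -9) → (345/13, -17/13); (-3, -3) → (51/13, 21/13); (-9, 0) → (108/13, -45/13)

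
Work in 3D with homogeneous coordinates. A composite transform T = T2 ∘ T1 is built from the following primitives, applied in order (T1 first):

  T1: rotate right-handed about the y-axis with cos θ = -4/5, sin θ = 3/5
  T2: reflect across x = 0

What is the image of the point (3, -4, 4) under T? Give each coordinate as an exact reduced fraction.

T1 rotate right-handed about the y-axis with cos θ = -4/5, sin θ = 3/5: (3, -4, 4) → (0, -4, -5)
T2 reflect across x = 0: (0, -4, -5) → (0, -4, -5)

T(p) = (0, -4, -5)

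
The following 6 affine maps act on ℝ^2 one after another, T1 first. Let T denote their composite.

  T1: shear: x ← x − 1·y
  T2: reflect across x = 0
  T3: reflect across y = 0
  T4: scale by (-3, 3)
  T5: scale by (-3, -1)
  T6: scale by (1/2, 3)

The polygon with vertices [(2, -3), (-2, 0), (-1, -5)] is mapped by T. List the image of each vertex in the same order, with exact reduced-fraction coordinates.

image vertices: (-45/2, -27), (9, 0), (-18, -45)

T1 shear: x ← x − 1·y: (2, -3) → (5, -3); (-2, 0) → (-2, 0); (-1, -5) → (4, -5)
T2 reflect across x = 0: (5, -3) → (-5, -3); (-2, 0) → (2, 0); (4, -5) → (-4, -5)
T3 reflect across y = 0: (-5, -3) → (-5, 3); (2, 0) → (2, 0); (-4, -5) → (-4, 5)
T4 scale by (-3, 3): (-5, 3) → (15, 9); (2, 0) → (-6, 0); (-4, 5) → (12, 15)
T5 scale by (-3, -1): (15, 9) → (-45, -9); (-6, 0) → (18, 0); (12, 15) → (-36, -15)
T6 scale by (1/2, 3): (-45, -9) → (-45/2, -27); (18, 0) → (9, 0); (-36, -15) → (-18, -45)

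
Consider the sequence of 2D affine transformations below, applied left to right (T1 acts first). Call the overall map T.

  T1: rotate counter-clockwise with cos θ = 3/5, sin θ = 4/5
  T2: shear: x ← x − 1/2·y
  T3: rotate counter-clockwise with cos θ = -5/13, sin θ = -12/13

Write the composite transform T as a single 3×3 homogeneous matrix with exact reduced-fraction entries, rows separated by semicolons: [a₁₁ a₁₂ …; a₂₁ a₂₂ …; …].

T1 = [3/5 -4/5 0; 4/5 3/5 0; 0 0 1]
T2·T1 = [1/5 -11/10 0; 4/5 3/5 0; 0 0 1]
T3·…·T1 = [43/65 127/130 0; -32/65 51/65 0; 0 0 1]

T = [43/65 127/130 0; -32/65 51/65 0; 0 0 1]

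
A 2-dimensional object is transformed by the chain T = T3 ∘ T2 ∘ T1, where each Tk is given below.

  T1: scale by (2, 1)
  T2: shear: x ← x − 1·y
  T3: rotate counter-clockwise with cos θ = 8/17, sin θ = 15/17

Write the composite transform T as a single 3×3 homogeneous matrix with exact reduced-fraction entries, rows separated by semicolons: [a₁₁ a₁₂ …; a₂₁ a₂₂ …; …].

T1 = [2 0 0; 0 1 0; 0 0 1]
T2·T1 = [2 -1 0; 0 1 0; 0 0 1]
T3·…·T1 = [16/17 -23/17 0; 30/17 -7/17 0; 0 0 1]

T = [16/17 -23/17 0; 30/17 -7/17 0; 0 0 1]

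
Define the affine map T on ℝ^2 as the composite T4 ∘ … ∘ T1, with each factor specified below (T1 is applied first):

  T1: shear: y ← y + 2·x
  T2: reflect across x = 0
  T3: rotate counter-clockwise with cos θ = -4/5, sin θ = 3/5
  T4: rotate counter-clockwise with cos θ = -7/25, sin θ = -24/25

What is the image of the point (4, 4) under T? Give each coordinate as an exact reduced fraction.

T1 shear: y ← y + 2·x: (4, 4) → (4, 12)
T2 reflect across x = 0: (4, 12) → (-4, 12)
T3 rotate counter-clockwise with cos θ = -4/5, sin θ = 3/5: (-4, 12) → (-4, -12)
T4 rotate counter-clockwise with cos θ = -7/25, sin θ = -24/25: (-4, -12) → (-52/5, 36/5)

T(p) = (-52/5, 36/5)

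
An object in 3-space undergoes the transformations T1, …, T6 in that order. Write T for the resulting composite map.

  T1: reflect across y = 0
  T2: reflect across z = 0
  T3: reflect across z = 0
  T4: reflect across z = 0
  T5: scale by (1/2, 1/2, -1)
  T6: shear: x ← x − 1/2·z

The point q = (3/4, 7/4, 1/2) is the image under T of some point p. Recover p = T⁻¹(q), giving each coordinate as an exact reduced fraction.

p = (2, -7/2, 1/2)

T1 = [1 0 0 0; 0 -1 0 0; 0 0 1 0; 0 0 0 1]
T2·T1 = [1 0 0 0; 0 -1 0 0; 0 0 -1 0; 0 0 0 1]
T3·…·T1 = [1 0 0 0; 0 -1 0 0; 0 0 1 0; 0 0 0 1]
T4·…·T1 = [1 0 0 0; 0 -1 0 0; 0 0 -1 0; 0 0 0 1]
T5·…·T1 = [1/2 0 0 0; 0 -1/2 0 0; 0 0 1 0; 0 0 0 1]
T6·…·T1 = [1/2 0 -1/2 0; 0 -1/2 0 0; 0 0 1 0; 0 0 0 1]
det M = -1/4; M⁻¹ = [2 0 1 0; 0 -2 0 0; 0 0 1 0; 0 0 0 1]
M⁻¹ · (3/4, 7/4, 1/2)ᵀ = (2, -7/2, 1/2)ᵀ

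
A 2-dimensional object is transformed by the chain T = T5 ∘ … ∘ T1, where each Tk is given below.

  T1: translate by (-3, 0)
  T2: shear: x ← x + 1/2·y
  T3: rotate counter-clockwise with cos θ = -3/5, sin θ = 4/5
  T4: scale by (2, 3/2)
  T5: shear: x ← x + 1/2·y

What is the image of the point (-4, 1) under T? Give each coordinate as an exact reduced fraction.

T1 translate by (-3, 0): (-4, 1) → (-7, 1)
T2 shear: x ← x + 1/2·y: (-7, 1) → (-13/2, 1)
T3 rotate counter-clockwise with cos θ = -3/5, sin θ = 4/5: (-13/2, 1) → (31/10, -29/5)
T4 scale by (2, 3/2): (31/10, -29/5) → (31/5, -87/10)
T5 shear: x ← x + 1/2·y: (31/5, -87/10) → (37/20, -87/10)

T(p) = (37/20, -87/10)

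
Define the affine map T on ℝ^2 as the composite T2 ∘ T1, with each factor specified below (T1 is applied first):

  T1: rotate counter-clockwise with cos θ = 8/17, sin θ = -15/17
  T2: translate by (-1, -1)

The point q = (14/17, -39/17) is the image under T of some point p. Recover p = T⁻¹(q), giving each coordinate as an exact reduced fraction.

p = (2, 1)

T1 = [8/17 15/17 0; -15/17 8/17 0; 0 0 1]
T2·T1 = [8/17 15/17 -1; -15/17 8/17 -1; 0 0 1]
det M = 1; M⁻¹ = [8/17 -15/17 -7/17; 15/17 8/17 23/17; 0 0 1]
M⁻¹ · (14/17, -39/17)ᵀ = (2, 1)ᵀ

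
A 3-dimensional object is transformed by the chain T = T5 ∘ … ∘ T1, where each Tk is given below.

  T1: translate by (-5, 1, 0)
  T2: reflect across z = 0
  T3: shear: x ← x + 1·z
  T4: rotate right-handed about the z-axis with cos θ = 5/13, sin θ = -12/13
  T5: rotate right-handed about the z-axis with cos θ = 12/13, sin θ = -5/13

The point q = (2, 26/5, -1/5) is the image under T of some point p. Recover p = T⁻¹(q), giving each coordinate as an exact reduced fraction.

p = (0, 1, 1/5)

T1 = [1 0 0 -5; 0 1 0 1; 0 0 1 0; 0 0 0 1]
T2·T1 = [1 0 0 -5; 0 1 0 1; 0 0 -1 0; 0 0 0 1]
T3·…·T1 = [1 0 -1 -5; 0 1 0 1; 0 0 -1 0; 0 0 0 1]
T4·…·T1 = [5/13 12/13 -5/13 -1; -12/13 5/13 12/13 5; 0 0 -1 0; 0 0 0 1]
T5·…·T1 = [0 1 0 1; -1 0 1 5; 0 0 -1 0; 0 0 0 1]
det M = -1; M⁻¹ = [0 -1 -1 5; 1 0 0 -1; 0 0 -1 0; 0 0 0 1]
M⁻¹ · (2, 26/5, -1/5)ᵀ = (0, 1, 1/5)ᵀ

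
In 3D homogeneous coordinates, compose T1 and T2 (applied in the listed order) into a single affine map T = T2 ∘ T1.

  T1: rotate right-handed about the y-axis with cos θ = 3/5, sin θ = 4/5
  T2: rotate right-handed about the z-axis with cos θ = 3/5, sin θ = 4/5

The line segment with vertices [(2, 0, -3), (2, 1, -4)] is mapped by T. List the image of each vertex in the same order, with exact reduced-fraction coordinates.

image vertices: (-18/25, -24/25, -17/5), (-2, -1, -4)

T1 rotate right-handed about the y-axis with cos θ = 3/5, sin θ = 4/5: (2, 0, -3) → (-6/5, 0, -17/5); (2, 1, -4) → (-2, 1, -4)
T2 rotate right-handed about the z-axis with cos θ = 3/5, sin θ = 4/5: (-6/5, 0, -17/5) → (-18/25, -24/25, -17/5); (-2, 1, -4) → (-2, -1, -4)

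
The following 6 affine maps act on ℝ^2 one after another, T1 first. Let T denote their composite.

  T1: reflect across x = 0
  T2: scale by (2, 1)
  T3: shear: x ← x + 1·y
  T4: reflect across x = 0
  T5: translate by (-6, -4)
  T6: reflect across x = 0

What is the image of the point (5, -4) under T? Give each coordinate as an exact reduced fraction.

T(p) = (-8, -8)

T1 reflect across x = 0: (5, -4) → (-5, -4)
T2 scale by (2, 1): (-5, -4) → (-10, -4)
T3 shear: x ← x + 1·y: (-10, -4) → (-14, -4)
T4 reflect across x = 0: (-14, -4) → (14, -4)
T5 translate by (-6, -4): (14, -4) → (8, -8)
T6 reflect across x = 0: (8, -8) → (-8, -8)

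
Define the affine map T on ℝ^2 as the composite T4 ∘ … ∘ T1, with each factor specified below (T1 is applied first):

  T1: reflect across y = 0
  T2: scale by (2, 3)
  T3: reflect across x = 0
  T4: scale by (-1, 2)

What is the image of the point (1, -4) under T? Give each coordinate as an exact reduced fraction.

T(p) = (2, 24)

T1 reflect across y = 0: (1, -4) → (1, 4)
T2 scale by (2, 3): (1, 4) → (2, 12)
T3 reflect across x = 0: (2, 12) → (-2, 12)
T4 scale by (-1, 2): (-2, 12) → (2, 24)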